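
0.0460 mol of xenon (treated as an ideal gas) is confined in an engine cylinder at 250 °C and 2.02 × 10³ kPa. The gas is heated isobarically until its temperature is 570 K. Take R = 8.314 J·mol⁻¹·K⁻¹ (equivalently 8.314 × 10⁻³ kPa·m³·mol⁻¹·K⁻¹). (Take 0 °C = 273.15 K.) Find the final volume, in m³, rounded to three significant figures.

Convert: T₁ = 523.1 K.
From PV = nRT: V₁ = nRT₁/P₁ = 9.905e-05 m³.
P constant ⇒ V ∝ T: P₂ = P₁; V₂ = V₁·(T₂/T₁) = 0.0001079 m³.

V₂ ≈ 0.000108 m³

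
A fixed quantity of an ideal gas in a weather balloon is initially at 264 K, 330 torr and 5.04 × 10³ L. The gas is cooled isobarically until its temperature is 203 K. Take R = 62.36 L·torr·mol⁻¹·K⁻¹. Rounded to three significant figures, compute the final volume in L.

V₂ ≈ 3.88e+03 L

Isobaric, so V/T is constant: P₂ = P₁; V₂ = V₁·(T₂/T₁) = 3875 L.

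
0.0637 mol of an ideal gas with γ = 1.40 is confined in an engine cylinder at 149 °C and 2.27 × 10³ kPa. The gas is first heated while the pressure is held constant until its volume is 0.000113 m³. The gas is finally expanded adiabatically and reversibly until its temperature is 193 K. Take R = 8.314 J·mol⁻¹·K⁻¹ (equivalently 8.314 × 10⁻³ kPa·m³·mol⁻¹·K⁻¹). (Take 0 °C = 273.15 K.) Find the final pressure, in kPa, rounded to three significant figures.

P₃ ≈ 90.7 kPa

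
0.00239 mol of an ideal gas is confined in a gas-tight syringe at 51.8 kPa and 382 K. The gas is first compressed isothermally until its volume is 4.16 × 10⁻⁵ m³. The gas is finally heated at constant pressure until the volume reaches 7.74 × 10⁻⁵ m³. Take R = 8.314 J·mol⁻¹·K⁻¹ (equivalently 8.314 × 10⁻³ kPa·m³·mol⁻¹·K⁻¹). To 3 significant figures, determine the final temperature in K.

From PV = nRT: V₁ = nRT₁/P₁ = 0.0001465 m³.
T constant ⇒ Boyle's law P V = const: T₂ = T₁; P₂ = P₁·(V₁/V₂) = 182.5 kPa.
Isobaric, so V/T is constant: P₃ = P₂; T₃ = T₂·(V₃/V₂) = 710.7 K.

T₃ ≈ 711 K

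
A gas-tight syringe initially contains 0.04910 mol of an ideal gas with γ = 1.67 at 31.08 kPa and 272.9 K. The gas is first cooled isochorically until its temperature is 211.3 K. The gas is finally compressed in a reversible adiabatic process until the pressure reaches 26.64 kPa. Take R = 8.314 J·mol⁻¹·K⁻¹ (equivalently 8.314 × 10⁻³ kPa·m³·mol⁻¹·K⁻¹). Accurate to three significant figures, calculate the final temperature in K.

T₃ ≈ 220 K

From PV = nRT: V₁ = nRT₁/P₁ = 0.003584 m³.
Isochoric, so P/T is constant: V₂ = V₁; P₂ = P₁·(T₂/T₁) = 24.06 kPa.
Adiabatic (γ = 1.67), T V^(γ−1) and P V^γ constant: T₃ = T₂·(P₃/P₂)^((γ−1)/γ) = 220.1 K; V₃ = V₂·(P₂/P₃)^(1/γ) = 0.003373 m³.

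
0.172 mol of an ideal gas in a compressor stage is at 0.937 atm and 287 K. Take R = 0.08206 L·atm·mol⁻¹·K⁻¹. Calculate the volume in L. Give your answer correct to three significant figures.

V ≈ 4.32 L

PV = nRT ⇒ V = nRT/P = (0.172 × 0.08206 × 287) / 0.937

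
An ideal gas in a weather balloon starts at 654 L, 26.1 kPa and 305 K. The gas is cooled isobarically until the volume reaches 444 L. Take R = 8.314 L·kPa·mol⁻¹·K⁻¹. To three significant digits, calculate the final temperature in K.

Isobaric, so V/T is constant: P₂ = P₁; T₂ = T₁·(V₂/V₁) = 207.1 K.

T₂ ≈ 207 K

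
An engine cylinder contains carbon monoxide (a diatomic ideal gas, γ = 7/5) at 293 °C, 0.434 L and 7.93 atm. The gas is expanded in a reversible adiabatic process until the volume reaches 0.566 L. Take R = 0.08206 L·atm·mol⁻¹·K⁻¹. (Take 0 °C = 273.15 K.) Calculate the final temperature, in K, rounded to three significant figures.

Convert: T₁ = 566.1 K.
Adiabatic (γ = 7/5), T V^(γ−1) and P V^γ constant: T₂ = T₁·(V₁/V₂)^(γ−1) = 509.1 K; P₂ = P₁·(V₁/V₂)^γ = 5.468 atm.

T₂ ≈ 509 K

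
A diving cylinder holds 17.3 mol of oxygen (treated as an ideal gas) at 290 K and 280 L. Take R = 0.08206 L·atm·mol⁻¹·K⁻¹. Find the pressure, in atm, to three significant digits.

P ≈ 1.47 atm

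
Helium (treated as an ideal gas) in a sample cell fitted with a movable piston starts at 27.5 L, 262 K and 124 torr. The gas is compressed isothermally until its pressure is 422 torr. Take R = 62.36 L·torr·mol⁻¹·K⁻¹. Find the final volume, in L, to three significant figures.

V₂ ≈ 8.08 L

T constant ⇒ Boyle's law P V = const: T₂ = T₁; V₂ = V₁·(P₁/P₂) = 8.081 L.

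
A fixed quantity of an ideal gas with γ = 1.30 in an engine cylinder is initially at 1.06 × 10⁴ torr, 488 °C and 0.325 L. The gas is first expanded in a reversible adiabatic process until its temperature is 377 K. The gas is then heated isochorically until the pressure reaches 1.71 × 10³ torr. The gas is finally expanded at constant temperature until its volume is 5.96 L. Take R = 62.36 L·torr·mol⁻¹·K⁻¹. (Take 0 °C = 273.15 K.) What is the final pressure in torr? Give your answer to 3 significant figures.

P₄ ≈ 970 torr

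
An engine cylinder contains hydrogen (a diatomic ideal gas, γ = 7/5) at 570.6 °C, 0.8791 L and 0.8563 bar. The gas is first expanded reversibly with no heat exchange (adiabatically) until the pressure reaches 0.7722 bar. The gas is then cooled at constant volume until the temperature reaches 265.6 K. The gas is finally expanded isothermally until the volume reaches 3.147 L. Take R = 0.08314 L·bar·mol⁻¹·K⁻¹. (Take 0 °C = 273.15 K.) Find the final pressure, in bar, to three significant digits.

P₄ ≈ 0.0753 bar

Convert: T₁ = 843.8 K.
Adiabatic (γ = 7/5), T V^(γ−1) and P V^γ constant: T₂ = T₁·(P₂/P₁)^((γ−1)/γ) = 819.2 K; V₂ = V₁·(P₁/P₂)^(1/γ) = 0.9465 L.
V constant ⇒ P ∝ T: V₃ = V₂; P₃ = P₂·(T₃/T₂) = 0.2504 bar.
T constant ⇒ Boyle's law P V = const: T₄ = T₃; P₄ = P₃·(V₃/V₄) = 0.07530 bar.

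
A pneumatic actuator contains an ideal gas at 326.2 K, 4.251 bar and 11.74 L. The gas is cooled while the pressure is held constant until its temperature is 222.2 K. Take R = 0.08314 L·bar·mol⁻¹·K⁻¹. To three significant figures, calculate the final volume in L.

P constant ⇒ V ∝ T: P₂ = P₁; V₂ = V₁·(T₂/T₁) = 7.997 L.

V₂ ≈ 8.00 L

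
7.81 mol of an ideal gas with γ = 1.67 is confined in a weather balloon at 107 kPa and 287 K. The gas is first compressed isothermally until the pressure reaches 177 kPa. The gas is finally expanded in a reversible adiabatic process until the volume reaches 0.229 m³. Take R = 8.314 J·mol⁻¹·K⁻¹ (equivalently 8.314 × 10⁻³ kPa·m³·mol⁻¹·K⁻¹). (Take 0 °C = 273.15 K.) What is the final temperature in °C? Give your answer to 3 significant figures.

T₃ ≈ -103 °C

From PV = nRT: V₁ = nRT₁/P₁ = 0.1742 m³.
Isothermal, so P V is constant: T₂ = T₁; V₂ = V₁·(P₁/P₂) = 0.1053 m³.
Reversible adiabatic, γ = 1.67: T₃ = T₂·(V₂/V₃)^(γ−1) = 170.5 K; P₃ = P₂·(V₂/V₃)^γ = 48.35 kPa.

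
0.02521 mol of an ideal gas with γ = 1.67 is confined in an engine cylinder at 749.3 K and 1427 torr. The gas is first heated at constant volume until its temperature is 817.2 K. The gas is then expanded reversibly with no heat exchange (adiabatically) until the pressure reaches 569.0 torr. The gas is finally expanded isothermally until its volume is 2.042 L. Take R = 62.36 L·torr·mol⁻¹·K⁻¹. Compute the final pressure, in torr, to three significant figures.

P₄ ≈ 420 torr

From PV = nRT: V₁ = nRT₁/P₁ = 0.8255 L.
Isochoric, so P/T is constant: V₂ = V₁; P₂ = P₁·(T₂/T₁) = 1556 torr.
Reversible adiabatic, γ = 1.67: T₃ = T₂·(P₃/P₂)^((γ−1)/γ) = 545.8 K; V₃ = V₂·(P₂/P₃)^(1/γ) = 1.508 L.
Isothermal, so P V is constant: T₄ = T₃; P₄ = P₃·(V₃/V₄) = 420.2 torr.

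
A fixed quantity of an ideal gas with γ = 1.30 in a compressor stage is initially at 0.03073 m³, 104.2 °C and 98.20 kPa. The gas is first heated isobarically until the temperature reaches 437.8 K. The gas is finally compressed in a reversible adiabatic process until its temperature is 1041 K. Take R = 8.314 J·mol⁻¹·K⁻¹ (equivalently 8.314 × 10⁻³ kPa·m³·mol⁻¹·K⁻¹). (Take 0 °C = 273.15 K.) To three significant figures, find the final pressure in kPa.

P₃ ≈ 4.19e+03 kPa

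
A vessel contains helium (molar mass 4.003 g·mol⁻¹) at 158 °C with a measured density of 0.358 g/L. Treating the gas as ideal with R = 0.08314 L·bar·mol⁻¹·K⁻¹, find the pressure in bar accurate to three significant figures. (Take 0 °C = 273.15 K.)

ρ = PM/(RT) ⇒ P = ρRT/M = (0.358 × 0.08314 × 431.1) / 4.003

P ≈ 3.21 bar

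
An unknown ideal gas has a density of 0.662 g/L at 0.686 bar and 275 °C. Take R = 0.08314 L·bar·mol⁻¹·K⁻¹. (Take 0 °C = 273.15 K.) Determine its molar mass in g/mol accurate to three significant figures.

ρ = PM/(RT) ⇒ M = ρRT/P = (0.662 × 0.08314 × 548.1) / 0.686

M ≈ 44.0 g/mol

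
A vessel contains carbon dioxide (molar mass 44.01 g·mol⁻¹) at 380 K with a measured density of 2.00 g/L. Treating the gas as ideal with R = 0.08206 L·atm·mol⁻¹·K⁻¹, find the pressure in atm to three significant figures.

P ≈ 1.42 atm

ρ = PM/(RT) ⇒ P = ρRT/M = (2.00 × 0.08206 × 380.0) / 44.01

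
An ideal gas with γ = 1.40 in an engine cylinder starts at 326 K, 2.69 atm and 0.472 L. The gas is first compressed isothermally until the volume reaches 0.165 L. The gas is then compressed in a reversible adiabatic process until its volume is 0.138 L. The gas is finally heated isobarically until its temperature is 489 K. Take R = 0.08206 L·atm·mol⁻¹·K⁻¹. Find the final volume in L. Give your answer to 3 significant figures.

T constant ⇒ Boyle's law P V = const: T₂ = T₁; P₂ = P₁·(V₁/V₂) = 7.695 atm.
Reversible adiabatic, γ = 1.40: T₃ = T₂·(V₂/V₃)^(γ−1) = 350.2 K; P₃ = P₂·(V₂/V₃)^γ = 9.882 atm.
P constant ⇒ V ∝ T: P₄ = P₃; V₄ = V₃·(T₄/T₃) = 0.1927 L.

V₄ ≈ 0.193 L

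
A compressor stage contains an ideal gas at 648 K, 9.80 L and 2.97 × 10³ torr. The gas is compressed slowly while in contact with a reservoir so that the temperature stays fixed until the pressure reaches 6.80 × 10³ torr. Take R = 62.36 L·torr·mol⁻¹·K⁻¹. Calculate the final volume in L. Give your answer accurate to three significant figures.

V₂ ≈ 4.28 L

T constant ⇒ Boyle's law P V = const: T₂ = T₁; V₂ = V₁·(P₁/P₂) = 4.280 L.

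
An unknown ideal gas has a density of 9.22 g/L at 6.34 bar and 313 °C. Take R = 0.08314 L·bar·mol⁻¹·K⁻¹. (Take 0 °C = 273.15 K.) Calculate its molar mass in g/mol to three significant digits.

ρ = PM/(RT) ⇒ M = ρRT/P = (9.22 × 0.08314 × 586.1) / 6.34

M ≈ 70.9 g/mol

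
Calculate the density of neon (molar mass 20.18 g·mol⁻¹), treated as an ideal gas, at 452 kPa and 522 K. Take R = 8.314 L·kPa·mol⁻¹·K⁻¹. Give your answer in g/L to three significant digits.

ρ = PM/(RT) = (452 × 20.18) / (8.314 × 522.0)

ρ ≈ 2.10 g/L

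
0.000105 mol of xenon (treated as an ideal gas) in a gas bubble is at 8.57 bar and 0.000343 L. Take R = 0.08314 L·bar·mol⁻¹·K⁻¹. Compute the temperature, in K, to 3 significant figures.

PV = nRT ⇒ T = PV/(nR) = (8.57 × 0.000343) / (0.000105 × 0.08314)

T ≈ 337 K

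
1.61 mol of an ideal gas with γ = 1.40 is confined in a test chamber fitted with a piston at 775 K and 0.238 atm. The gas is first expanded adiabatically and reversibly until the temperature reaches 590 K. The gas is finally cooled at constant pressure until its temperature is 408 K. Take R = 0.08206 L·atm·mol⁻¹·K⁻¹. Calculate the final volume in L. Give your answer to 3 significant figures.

V₃ ≈ 588 L

From PV = nRT: V₁ = nRT₁/P₁ = 430.2 L.
Adiabatic (γ = 1.40), T V^(γ−1) and P V^γ constant: P₂ = P₁·(T₂/T₁)^(γ/(γ−1)) = 0.09162 atm; V₂ = V₁·(T₁/T₂)^(1/(γ−1)) = 850.8 L.
P constant ⇒ V ∝ T: P₃ = P₂; V₃ = V₂·(T₃/T₂) = 588.3 L.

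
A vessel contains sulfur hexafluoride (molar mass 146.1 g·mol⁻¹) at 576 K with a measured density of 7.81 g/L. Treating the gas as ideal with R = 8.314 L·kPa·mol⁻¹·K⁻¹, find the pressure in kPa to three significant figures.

ρ = PM/(RT) ⇒ P = ρRT/M = (7.81 × 8.314 × 576.0) / 146.1

P ≈ 256 kPa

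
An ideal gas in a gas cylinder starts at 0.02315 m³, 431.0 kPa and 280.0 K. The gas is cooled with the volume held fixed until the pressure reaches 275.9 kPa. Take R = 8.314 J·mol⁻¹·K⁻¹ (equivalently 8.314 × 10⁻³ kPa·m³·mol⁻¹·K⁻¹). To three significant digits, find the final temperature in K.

T₂ ≈ 179 K

V constant ⇒ P ∝ T: V₂ = V₁; T₂ = T₁·(P₂/P₁) = 179.2 K.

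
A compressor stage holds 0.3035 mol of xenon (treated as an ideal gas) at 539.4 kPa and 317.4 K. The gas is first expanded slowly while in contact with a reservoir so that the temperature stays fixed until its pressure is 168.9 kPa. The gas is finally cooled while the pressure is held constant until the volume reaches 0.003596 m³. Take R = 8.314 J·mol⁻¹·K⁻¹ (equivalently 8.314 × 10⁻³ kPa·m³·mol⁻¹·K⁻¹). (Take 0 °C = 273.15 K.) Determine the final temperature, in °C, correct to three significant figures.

T₃ ≈ -32.4 °C

From PV = nRT: V₁ = nRT₁/P₁ = 0.001485 m³.
T constant ⇒ Boyle's law P V = const: T₂ = T₁; V₂ = V₁·(P₁/P₂) = 0.004742 m³.
Isobaric, so V/T is constant: P₃ = P₂; T₃ = T₂·(V₃/V₂) = 240.7 K.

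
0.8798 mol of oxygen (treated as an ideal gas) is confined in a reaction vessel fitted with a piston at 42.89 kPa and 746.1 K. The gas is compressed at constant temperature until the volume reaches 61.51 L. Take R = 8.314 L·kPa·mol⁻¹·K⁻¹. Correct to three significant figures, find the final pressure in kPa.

P₂ ≈ 88.7 kPa

From PV = nRT: V₁ = nRT₁/P₁ = 127.2 L.
T constant ⇒ Boyle's law P V = const: T₂ = T₁; P₂ = P₁·(V₁/V₂) = 88.72 kPa.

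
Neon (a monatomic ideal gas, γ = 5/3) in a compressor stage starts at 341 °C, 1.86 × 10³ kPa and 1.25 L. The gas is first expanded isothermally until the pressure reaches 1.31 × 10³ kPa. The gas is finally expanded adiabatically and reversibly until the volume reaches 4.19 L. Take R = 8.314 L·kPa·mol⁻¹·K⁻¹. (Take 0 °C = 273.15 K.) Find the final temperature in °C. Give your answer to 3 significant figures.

T₃ ≈ 73.2 °C

Convert: T₁ = 614.1 K.
Isothermal, so P V is constant: T₂ = T₁; V₂ = V₁·(P₁/P₂) = 1.775 L.
Reversible adiabatic, γ = 5/3: T₃ = T₂·(V₂/V₃)^(γ−1) = 346.4 K; P₃ = P₂·(V₂/V₃)^γ = 313.0 kPa.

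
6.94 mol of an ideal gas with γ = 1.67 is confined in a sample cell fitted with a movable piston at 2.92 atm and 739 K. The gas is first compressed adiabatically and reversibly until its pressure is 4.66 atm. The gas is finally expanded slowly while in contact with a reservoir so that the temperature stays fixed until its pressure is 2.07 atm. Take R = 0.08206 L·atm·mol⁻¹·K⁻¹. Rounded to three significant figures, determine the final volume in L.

V₃ ≈ 245 L

From PV = nRT: V₁ = nRT₁/P₁ = 144.1 L.
Reversible adiabatic, γ = 1.67: T₂ = T₁·(P₂/P₁)^((γ−1)/γ) = 891.4 K; V₂ = V₁·(P₁/P₂)^(1/γ) = 108.9 L.
T constant ⇒ Boyle's law P V = const: T₃ = T₂; V₃ = V₂·(P₂/P₃) = 245.3 L.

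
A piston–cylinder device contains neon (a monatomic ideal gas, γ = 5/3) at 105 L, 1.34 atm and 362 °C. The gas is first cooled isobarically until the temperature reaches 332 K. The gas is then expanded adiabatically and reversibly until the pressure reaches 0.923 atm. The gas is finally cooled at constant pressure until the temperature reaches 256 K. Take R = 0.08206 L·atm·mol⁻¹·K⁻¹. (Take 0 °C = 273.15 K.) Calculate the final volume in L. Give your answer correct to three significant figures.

Convert: T₁ = 635.1 K.
P constant ⇒ V ∝ T: P₂ = P₁; V₂ = V₁·(T₂/T₁) = 54.88 L.
Adiabatic (γ = 5/3), T V^(γ−1) and P V^γ constant: T₃ = T₂·(P₃/P₂)^((γ−1)/γ) = 286.0 K; V₃ = V₂·(P₂/P₃)^(1/γ) = 68.64 L.
Isobaric, so V/T is constant: P₄ = P₃; V₄ = V₃·(T₄/T₃) = 61.44 L.

V₄ ≈ 61.4 L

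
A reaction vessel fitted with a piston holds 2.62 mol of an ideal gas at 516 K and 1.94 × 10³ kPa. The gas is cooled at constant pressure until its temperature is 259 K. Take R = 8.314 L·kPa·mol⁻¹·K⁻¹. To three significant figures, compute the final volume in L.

V₂ ≈ 2.91 L

From PV = nRT: V₁ = nRT₁/P₁ = 5.794 L.
Isobaric, so V/T is constant: P₂ = P₁; V₂ = V₁·(T₂/T₁) = 2.908 L.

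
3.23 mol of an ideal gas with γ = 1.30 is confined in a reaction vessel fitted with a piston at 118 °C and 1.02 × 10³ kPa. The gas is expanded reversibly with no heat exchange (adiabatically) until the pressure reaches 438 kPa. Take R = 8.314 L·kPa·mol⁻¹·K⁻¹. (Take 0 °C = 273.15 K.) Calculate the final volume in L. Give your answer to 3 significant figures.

V₂ ≈ 19.7 L

Convert: T₁ = 391.1 K.
From PV = nRT: V₁ = nRT₁/P₁ = 10.30 L.
Reversible adiabatic, γ = 1.30: T₂ = T₁·(P₂/P₁)^((γ−1)/γ) = 321.8 K; V₂ = V₁·(P₁/P₂)^(1/γ) = 19.73 L.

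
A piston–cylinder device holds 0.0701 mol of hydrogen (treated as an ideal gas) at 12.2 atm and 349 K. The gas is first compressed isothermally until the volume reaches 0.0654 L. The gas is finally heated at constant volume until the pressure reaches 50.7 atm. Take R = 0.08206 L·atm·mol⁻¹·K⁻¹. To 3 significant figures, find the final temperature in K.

T₃ ≈ 576 K

From PV = nRT: V₁ = nRT₁/P₁ = 0.1646 L.
Isothermal, so P V is constant: T₂ = T₁; P₂ = P₁·(V₁/V₂) = 30.70 atm.
V constant ⇒ P ∝ T: V₃ = V₂; T₃ = T₂·(P₃/P₂) = 576.4 K.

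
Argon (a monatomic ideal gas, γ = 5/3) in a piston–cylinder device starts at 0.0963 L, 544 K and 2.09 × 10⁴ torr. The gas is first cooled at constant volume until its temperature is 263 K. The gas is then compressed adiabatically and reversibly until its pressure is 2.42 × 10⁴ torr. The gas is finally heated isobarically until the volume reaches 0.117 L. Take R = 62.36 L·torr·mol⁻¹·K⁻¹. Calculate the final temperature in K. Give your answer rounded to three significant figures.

T₄ ≈ 765 K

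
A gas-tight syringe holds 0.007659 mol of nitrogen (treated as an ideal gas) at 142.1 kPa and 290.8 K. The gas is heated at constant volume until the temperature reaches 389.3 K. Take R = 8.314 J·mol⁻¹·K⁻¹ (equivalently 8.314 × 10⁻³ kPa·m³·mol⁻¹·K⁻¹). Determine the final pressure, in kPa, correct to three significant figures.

From PV = nRT: V₁ = nRT₁/P₁ = 0.0001303 m³.
V constant ⇒ P ∝ T: V₂ = V₁; P₂ = P₁·(T₂/T₁) = 190.2 kPa.

P₂ ≈ 190 kPa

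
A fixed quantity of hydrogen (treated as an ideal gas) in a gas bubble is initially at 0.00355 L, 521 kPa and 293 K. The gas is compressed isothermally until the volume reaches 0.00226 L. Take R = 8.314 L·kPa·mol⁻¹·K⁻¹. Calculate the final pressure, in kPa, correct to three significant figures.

Isothermal, so P V is constant: T₂ = T₁; P₂ = P₁·(V₁/V₂) = 818.4 kPa.

P₂ ≈ 818 kPa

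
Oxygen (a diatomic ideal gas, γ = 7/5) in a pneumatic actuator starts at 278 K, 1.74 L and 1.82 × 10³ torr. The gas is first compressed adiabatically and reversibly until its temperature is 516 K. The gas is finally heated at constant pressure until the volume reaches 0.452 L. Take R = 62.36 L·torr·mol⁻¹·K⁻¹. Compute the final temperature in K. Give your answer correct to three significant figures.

T₃ ≈ 629 K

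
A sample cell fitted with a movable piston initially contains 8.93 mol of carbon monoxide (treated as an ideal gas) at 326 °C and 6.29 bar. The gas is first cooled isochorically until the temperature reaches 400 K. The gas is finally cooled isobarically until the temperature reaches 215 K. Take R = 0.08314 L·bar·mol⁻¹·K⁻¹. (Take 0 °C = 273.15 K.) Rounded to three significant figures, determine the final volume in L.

Convert: T₁ = 599.1 K.
From PV = nRT: V₁ = nRT₁/P₁ = 70.72 L.
Isochoric, so P/T is constant: V₂ = V₁; P₂ = P₁·(T₂/T₁) = 4.199 bar.
P constant ⇒ V ∝ T: P₃ = P₂; V₃ = V₂·(T₃/T₂) = 38.01 L.

V₃ ≈ 38.0 L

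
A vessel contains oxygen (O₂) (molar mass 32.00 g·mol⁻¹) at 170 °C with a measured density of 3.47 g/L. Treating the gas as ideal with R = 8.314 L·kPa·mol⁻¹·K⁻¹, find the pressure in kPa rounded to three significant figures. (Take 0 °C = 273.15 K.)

P ≈ 400 kPa

ρ = PM/(RT) ⇒ P = ρRT/M = (3.47 × 8.314 × 443.1) / 32.00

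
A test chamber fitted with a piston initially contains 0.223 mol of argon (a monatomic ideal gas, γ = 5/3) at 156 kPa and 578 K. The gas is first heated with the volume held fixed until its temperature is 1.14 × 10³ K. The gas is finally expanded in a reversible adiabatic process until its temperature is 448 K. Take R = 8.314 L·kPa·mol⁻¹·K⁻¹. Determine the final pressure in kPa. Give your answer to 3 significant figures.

From PV = nRT: V₁ = nRT₁/P₁ = 6.869 L.
V constant ⇒ P ∝ T: V₂ = V₁; P₂ = P₁·(T₂/T₁) = 307.7 kPa.
Reversible adiabatic, γ = 5/3: P₃ = P₂·(T₃/T₂)^(γ/(γ−1)) = 29.79 kPa; V₃ = V₂·(T₂/T₃)^(1/(γ−1)) = 27.88 L.

P₃ ≈ 29.8 kPa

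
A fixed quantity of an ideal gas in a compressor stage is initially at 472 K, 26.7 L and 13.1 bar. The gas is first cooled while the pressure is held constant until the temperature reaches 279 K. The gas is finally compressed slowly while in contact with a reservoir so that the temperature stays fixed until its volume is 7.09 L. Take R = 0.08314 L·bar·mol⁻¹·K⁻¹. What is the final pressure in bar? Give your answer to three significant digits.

P₃ ≈ 29.2 bar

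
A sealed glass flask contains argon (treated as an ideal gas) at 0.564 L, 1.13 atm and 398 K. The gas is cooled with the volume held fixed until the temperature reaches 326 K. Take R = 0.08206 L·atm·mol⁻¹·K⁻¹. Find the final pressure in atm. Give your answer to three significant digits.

V constant ⇒ P ∝ T: V₂ = V₁; P₂ = P₁·(T₂/T₁) = 0.9256 atm.

P₂ ≈ 0.926 atm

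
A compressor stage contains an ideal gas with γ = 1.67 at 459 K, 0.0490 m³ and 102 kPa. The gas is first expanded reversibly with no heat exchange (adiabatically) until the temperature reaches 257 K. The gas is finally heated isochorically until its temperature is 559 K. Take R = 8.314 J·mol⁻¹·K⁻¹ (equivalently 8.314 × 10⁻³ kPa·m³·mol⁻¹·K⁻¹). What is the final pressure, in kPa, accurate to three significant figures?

P₃ ≈ 52.3 kPa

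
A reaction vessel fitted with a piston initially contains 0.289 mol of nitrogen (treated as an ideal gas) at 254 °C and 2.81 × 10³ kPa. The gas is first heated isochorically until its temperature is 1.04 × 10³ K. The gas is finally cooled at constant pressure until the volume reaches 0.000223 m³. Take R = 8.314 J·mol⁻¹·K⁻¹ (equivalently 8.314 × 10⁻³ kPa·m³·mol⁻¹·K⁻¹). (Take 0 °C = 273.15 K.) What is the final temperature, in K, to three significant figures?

T₃ ≈ 515 K

Convert: T₁ = 527.1 K.
From PV = nRT: V₁ = nRT₁/P₁ = 0.0004508 m³.
V constant ⇒ P ∝ T: V₂ = V₁; P₂ = P₁·(T₂/T₁) = 5544 kPa.
Isobaric, so V/T is constant: P₃ = P₂; T₃ = T₂·(V₃/V₂) = 514.5 K.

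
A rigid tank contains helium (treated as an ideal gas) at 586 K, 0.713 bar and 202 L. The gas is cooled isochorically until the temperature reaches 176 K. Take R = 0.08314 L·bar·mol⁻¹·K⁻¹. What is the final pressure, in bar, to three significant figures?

Isochoric, so P/T is constant: V₂ = V₁; P₂ = P₁·(T₂/T₁) = 0.2141 bar.

P₂ ≈ 0.214 bar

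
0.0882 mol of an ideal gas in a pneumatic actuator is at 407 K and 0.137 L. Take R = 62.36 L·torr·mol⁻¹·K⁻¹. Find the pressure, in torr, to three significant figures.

PV = nRT ⇒ P = nRT/V = (0.0882 × 62.36 × 407) / 0.137

P ≈ 1.63e+04 torr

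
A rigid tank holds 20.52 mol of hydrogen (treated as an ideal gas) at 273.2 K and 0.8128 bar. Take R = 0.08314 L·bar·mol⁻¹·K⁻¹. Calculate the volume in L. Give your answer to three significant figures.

V ≈ 573 L

PV = nRT ⇒ V = nRT/P = (20.52 × 0.08314 × 273.2) / 0.8128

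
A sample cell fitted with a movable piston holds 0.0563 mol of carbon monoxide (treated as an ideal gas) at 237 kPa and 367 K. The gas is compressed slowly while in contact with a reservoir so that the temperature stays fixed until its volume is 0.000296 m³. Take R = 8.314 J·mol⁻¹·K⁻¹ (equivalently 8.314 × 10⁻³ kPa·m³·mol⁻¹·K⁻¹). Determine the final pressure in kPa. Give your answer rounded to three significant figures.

P₂ ≈ 580 kPa

From PV = nRT: V₁ = nRT₁/P₁ = 0.0007248 m³.
T constant ⇒ Boyle's law P V = const: T₂ = T₁; P₂ = P₁·(V₁/V₂) = 580.4 kPa.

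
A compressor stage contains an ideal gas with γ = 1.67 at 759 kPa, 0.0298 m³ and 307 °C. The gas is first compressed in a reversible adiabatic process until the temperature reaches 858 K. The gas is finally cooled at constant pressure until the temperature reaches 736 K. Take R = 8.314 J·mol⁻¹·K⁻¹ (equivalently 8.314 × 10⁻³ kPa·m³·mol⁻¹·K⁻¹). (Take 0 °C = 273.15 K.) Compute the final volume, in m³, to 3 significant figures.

V₃ ≈ 0.0143 m³

Convert: T₁ = 580.1 K.
Adiabatic (γ = 1.67), T V^(γ−1) and P V^γ constant: P₂ = P₁·(T₂/T₁)^(γ/(γ−1)) = 2013 kPa; V₂ = V₁·(T₁/T₂)^(1/(γ−1)) = 0.01662 m³.
Isobaric, so V/T is constant: P₃ = P₂; V₃ = V₂·(T₃/T₂) = 0.01425 m³.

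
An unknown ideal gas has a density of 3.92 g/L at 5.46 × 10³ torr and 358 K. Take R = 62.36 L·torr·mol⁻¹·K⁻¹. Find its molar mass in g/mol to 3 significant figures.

M ≈ 16.0 g/mol

ρ = PM/(RT) ⇒ M = ρRT/P = (3.92 × 62.36 × 358.0) / 5.46e+03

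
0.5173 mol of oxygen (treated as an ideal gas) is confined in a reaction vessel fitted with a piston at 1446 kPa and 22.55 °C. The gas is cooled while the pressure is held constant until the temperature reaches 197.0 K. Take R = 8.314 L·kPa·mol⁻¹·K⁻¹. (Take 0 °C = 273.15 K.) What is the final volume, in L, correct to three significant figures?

V₂ ≈ 0.586 L

Convert: T₁ = 295.7 K.
From PV = nRT: V₁ = nRT₁/P₁ = 0.8795 L.
Isobaric, so V/T is constant: P₂ = P₁; V₂ = V₁·(T₂/T₁) = 0.5859 L.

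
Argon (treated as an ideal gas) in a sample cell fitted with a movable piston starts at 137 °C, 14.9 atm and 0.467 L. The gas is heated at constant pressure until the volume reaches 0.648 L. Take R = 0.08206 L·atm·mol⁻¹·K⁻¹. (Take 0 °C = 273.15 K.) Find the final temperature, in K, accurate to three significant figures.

T₂ ≈ 569 K

Convert: T₁ = 410.1 K.
Isobaric, so V/T is constant: P₂ = P₁; T₂ = T₁·(V₂/V₁) = 569.1 K.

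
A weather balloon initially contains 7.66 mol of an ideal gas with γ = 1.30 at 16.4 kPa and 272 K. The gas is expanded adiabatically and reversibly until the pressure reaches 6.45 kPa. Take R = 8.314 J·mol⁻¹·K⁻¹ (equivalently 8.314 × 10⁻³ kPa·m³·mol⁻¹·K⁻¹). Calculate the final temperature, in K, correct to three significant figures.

T₂ ≈ 219 K

From PV = nRT: V₁ = nRT₁/P₁ = 1.056 m³.
Adiabatic (γ = 1.30), T V^(γ−1) and P V^γ constant: T₂ = T₁·(P₂/P₁)^((γ−1)/γ) = 219.3 K; V₂ = V₁·(P₁/P₂)^(1/γ) = 2.165 m³.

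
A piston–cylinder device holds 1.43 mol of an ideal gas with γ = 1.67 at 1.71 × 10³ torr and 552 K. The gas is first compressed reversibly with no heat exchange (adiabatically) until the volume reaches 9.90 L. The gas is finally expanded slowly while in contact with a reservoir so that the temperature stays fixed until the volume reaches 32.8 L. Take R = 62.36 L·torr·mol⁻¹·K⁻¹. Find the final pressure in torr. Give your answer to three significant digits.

P₃ ≈ 3.07e+03 torr

From PV = nRT: V₁ = nRT₁/P₁ = 28.79 L.
Reversible adiabatic, γ = 1.67: T₂ = T₁·(V₁/V₂)^(γ−1) = 1129 K; P₂ = P₁·(V₁/V₂)^γ = 1.017e+04 torr.
Isothermal, so P V is constant: T₃ = T₂; P₃ = P₂·(V₂/V₃) = 3068 torr.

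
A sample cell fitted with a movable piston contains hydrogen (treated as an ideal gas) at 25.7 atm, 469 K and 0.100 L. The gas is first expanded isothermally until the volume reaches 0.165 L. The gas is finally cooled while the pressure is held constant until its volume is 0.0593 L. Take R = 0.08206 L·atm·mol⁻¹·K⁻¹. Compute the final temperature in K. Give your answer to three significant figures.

Isothermal, so P V is constant: T₂ = T₁; P₂ = P₁·(V₁/V₂) = 15.58 atm.
Isobaric, so V/T is constant: P₃ = P₂; T₃ = T₂·(V₃/V₂) = 168.6 K.

T₃ ≈ 169 K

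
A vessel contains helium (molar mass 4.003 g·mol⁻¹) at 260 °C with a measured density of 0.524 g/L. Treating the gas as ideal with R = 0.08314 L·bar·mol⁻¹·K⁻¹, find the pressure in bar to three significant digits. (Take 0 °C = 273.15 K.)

P ≈ 5.80 bar

ρ = PM/(RT) ⇒ P = ρRT/M = (0.524 × 0.08314 × 533.1) / 4.003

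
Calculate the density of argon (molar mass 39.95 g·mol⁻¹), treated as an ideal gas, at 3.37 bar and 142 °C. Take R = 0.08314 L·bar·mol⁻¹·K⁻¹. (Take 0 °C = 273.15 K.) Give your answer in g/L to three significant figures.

ρ = PM/(RT) = (3.37 × 39.95) / (0.08314 × 415.1)

ρ ≈ 3.90 g/L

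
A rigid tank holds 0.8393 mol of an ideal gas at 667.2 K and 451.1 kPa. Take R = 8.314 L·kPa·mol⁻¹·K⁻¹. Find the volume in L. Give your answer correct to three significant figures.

V ≈ 10.3 L

PV = nRT ⇒ V = nRT/P = (0.8393 × 8.314 × 667.2) / 451.1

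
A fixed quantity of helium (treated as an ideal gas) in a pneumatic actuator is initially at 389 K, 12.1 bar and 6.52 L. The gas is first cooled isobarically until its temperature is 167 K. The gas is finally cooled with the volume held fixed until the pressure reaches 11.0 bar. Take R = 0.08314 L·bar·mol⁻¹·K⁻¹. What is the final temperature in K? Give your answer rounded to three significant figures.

T₃ ≈ 152 K

P constant ⇒ V ∝ T: P₂ = P₁; V₂ = V₁·(T₂/T₁) = 2.799 L.
Isochoric, so P/T is constant: V₃ = V₂; T₃ = T₂·(P₃/P₂) = 151.8 K.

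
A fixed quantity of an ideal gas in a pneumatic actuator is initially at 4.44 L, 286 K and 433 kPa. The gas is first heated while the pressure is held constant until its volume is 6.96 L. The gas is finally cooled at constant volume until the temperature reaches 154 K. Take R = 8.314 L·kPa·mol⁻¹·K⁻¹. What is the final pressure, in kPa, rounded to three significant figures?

P₃ ≈ 149 kPa

P constant ⇒ V ∝ T: P₂ = P₁; T₂ = T₁·(V₂/V₁) = 448.3 K.
Isochoric, so P/T is constant: V₃ = V₂; P₃ = P₂·(T₃/T₂) = 148.7 kPa.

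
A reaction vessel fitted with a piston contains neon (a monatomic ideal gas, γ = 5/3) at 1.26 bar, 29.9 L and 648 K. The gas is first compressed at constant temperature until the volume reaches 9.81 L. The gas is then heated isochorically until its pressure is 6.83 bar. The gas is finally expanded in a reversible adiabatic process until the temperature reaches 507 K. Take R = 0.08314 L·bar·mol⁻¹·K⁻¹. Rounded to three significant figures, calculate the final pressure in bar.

P₄ ≈ 0.877 bar

Isothermal, so P V is constant: T₂ = T₁; P₂ = P₁·(V₁/V₂) = 3.840 bar.
V constant ⇒ P ∝ T: V₃ = V₂; T₃ = T₂·(P₃/P₂) = 1152 K.
Reversible adiabatic, γ = 5/3: P₄ = P₃·(T₄/T₃)^(γ/(γ−1)) = 0.8768 bar; V₄ = V₃·(T₃/T₄)^(1/(γ−1)) = 33.62 L.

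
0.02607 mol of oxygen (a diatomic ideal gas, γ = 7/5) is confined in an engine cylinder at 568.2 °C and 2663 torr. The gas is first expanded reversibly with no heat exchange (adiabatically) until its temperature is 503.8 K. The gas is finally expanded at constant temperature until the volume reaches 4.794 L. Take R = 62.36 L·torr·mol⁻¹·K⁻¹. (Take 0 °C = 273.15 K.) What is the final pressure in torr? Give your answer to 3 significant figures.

P₃ ≈ 171 torr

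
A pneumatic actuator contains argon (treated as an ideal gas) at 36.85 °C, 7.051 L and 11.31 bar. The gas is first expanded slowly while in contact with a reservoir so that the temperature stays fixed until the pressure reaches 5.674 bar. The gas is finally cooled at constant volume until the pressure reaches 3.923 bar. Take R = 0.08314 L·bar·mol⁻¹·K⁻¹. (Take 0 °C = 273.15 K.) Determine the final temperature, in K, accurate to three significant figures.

T₃ ≈ 214 K

Convert: T₁ = 310.0 K.
T constant ⇒ Boyle's law P V = const: T₂ = T₁; V₂ = V₁·(P₁/P₂) = 14.05 L.
V constant ⇒ P ∝ T: V₃ = V₂; T₃ = T₂·(P₃/P₂) = 214.3 K.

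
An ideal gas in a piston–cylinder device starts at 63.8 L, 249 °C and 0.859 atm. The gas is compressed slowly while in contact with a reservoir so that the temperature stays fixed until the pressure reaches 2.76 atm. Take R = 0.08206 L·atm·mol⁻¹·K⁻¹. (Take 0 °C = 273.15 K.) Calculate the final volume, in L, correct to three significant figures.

Convert: T₁ = 522.1 K.
T constant ⇒ Boyle's law P V = const: T₂ = T₁; V₂ = V₁·(P₁/P₂) = 19.86 L.

V₂ ≈ 19.9 L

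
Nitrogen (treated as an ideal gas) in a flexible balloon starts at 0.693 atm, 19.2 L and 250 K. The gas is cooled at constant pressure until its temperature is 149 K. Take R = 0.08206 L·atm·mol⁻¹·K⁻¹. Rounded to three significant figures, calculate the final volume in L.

P constant ⇒ V ∝ T: P₂ = P₁; V₂ = V₁·(T₂/T₁) = 11.44 L.

V₂ ≈ 11.4 L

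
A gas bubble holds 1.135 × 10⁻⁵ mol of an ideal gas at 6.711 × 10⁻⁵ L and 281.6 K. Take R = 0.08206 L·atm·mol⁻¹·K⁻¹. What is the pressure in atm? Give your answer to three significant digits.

P ≈ 3.91 atm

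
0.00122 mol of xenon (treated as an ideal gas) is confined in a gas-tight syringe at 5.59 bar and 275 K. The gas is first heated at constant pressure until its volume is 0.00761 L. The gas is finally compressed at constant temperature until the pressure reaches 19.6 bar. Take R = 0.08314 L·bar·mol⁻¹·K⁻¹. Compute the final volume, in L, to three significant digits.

V₃ ≈ 0.00217 L

From PV = nRT: V₁ = nRT₁/P₁ = 0.004990 L.
Isobaric, so V/T is constant: P₂ = P₁; T₂ = T₁·(V₂/V₁) = 419.4 K.
Isothermal, so P V is constant: T₃ = T₂; V₃ = V₂·(P₂/P₃) = 0.002170 L.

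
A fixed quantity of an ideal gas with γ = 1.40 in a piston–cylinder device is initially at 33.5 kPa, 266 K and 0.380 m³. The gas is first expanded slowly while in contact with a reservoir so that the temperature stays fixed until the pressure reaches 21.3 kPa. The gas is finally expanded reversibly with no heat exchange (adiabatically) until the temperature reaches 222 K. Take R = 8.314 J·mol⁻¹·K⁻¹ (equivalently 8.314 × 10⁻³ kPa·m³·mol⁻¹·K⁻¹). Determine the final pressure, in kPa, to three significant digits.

T constant ⇒ Boyle's law P V = const: T₂ = T₁; V₂ = V₁·(P₁/P₂) = 0.5977 m³.
Adiabatic (γ = 1.40), T V^(γ−1) and P V^γ constant: P₃ = P₂·(T₃/T₂)^(γ/(γ−1)) = 11.31 kPa; V₃ = V₂·(T₂/T₃)^(1/(γ−1)) = 0.9392 m³.

P₃ ≈ 11.3 kPa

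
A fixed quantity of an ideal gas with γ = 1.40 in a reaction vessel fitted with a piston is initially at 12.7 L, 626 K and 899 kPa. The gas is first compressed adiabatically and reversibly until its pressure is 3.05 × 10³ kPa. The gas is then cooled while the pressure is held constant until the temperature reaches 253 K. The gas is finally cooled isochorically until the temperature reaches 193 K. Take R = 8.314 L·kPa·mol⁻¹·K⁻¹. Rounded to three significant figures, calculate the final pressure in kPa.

P₄ ≈ 2.33e+03 kPa

Reversible adiabatic, γ = 1.40: T₂ = T₁·(P₂/P₁)^((γ−1)/γ) = 887.5 K; V₂ = V₁·(P₁/P₂)^(1/γ) = 5.307 L.
Isobaric, so V/T is constant: P₃ = P₂; V₃ = V₂·(T₃/T₂) = 1.513 L.
V constant ⇒ P ∝ T: V₄ = V₃; P₄ = P₃·(T₄/T₃) = 2327 kPa.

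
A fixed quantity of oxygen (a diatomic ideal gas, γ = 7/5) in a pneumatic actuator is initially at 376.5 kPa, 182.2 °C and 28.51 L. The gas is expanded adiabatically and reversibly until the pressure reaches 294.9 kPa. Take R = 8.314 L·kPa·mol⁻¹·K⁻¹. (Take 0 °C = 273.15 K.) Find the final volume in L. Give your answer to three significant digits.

Convert: T₁ = 455.3 K.
Adiabatic (γ = 7/5), T V^(γ−1) and P V^γ constant: T₂ = T₁·(P₂/P₁)^((γ−1)/γ) = 424.7 K; V₂ = V₁·(P₁/P₂)^(1/γ) = 33.95 L.

V₂ ≈ 33.9 L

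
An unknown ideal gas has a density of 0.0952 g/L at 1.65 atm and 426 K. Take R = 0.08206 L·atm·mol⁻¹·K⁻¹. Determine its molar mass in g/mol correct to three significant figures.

M ≈ 2.02 g/mol

ρ = PM/(RT) ⇒ M = ρRT/P = (0.0952 × 0.08206 × 426.0) / 1.65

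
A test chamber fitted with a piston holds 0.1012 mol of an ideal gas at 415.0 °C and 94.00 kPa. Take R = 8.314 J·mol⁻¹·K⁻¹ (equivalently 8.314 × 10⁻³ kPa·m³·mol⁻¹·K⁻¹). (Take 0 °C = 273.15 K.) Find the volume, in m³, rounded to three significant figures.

Convert: T = 688.15 K.
PV = nRT ⇒ V = nRT/P = (0.1012 × 8.314 × 10⁻³ × 688.15) / 94.00

V ≈ 0.00616 m³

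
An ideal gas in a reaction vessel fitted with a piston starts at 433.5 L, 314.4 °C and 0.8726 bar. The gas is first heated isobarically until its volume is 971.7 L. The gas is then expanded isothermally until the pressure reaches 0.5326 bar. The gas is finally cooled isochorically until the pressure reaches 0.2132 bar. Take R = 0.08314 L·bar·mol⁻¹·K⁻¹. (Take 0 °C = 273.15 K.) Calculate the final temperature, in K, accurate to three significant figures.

T₄ ≈ 527 K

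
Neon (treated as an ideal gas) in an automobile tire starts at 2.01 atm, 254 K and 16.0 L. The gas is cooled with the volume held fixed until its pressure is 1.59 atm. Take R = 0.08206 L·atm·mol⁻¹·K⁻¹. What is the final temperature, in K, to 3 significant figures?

T₂ ≈ 201 K

Isochoric, so P/T is constant: V₂ = V₁; T₂ = T₁·(P₂/P₁) = 200.9 K.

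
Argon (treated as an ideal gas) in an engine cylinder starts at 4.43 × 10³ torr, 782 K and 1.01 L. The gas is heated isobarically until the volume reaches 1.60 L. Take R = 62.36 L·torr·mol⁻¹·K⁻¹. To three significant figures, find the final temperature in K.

P constant ⇒ V ∝ T: P₂ = P₁; T₂ = T₁·(V₂/V₁) = 1239 K.

T₂ ≈ 1.24e+03 K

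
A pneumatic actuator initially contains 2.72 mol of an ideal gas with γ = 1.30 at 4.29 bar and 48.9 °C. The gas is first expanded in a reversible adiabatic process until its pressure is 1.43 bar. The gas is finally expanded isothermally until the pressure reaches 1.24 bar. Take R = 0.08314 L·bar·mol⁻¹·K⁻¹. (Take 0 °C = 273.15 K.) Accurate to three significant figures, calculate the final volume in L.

V₃ ≈ 45.6 L

Convert: T₁ = 322.0 K.
From PV = nRT: V₁ = nRT₁/P₁ = 16.98 L.
Reversible adiabatic, γ = 1.30: T₂ = T₁·(P₂/P₁)^((γ−1)/γ) = 249.9 K; V₂ = V₁·(P₁/P₂)^(1/γ) = 39.52 L.
T constant ⇒ Boyle's law P V = const: T₃ = T₂; V₃ = V₂·(P₂/P₃) = 45.58 L.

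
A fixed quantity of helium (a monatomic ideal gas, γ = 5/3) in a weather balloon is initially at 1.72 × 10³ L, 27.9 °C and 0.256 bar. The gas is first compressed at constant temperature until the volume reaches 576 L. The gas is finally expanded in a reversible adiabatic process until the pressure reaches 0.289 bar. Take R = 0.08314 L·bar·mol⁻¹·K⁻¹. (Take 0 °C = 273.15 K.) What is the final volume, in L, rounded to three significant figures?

V₃ ≈ 1.03e+03 L

Convert: T₁ = 301.0 K.
Isothermal, so P V is constant: T₂ = T₁; P₂ = P₁·(V₁/V₂) = 0.7644 bar.
Reversible adiabatic, γ = 5/3: T₃ = T₂·(P₃/P₂)^((γ−1)/γ) = 204.0 K; V₃ = V₂·(P₂/P₃)^(1/γ) = 1033 L.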